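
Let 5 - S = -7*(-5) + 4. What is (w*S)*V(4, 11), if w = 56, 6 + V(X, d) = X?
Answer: 3808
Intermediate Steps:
V(X, d) = -6 + X
S = -34 (S = 5 - (-7*(-5) + 4) = 5 - (35 + 4) = 5 - 1*39 = 5 - 39 = -34)
(w*S)*V(4, 11) = (56*(-34))*(-6 + 4) = -1904*(-2) = 3808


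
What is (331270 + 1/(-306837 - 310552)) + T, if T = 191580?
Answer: 322801838649/617389 ≈ 5.2285e+5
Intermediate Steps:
(331270 + 1/(-306837 - 310552)) + T = (331270 + 1/(-306837 - 310552)) + 191580 = (331270 + 1/(-617389)) + 191580 = (331270 - 1/617389) + 191580 = 204522454029/617389 + 191580 = 322801838649/617389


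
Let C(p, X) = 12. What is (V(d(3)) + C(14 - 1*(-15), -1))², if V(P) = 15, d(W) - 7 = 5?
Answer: 729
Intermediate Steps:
d(W) = 12 (d(W) = 7 + 5 = 12)
(V(d(3)) + C(14 - 1*(-15), -1))² = (15 + 12)² = 27² = 729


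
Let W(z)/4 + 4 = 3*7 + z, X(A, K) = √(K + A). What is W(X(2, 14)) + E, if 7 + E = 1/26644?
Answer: 2051589/26644 ≈ 77.000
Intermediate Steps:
X(A, K) = √(A + K)
E = -186507/26644 (E = -7 + 1/26644 = -186507/26644 ≈ -7.0000)
W(z) = 68 + 4*z (W(z) = -16 + 4*(3*7 + z) = -16 + 4*(21 + z) = -16 + (84 + 4*z) = 68 + 4*z)
W(X(2, 14)) + E = (68 + 4*√(2 + 14)) - 186507/26644 = (68 + 4*√16) - 186507/26644 = (68 + 4*4) - 186507/26644 = (68 + 16) - 186507/26644 = 84 - 186507/26644 = 2051589/26644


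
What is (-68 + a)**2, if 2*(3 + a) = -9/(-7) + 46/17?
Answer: 269714929/56644 ≈ 4761.6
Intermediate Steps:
a = -239/238 (a = -3 + (-9/(-7) + 46/17)/2 = -3 + (-9*(-1/7) + 46*(1/17))/2 = -3 + (9/7 + 46/17)/2 = -3 + (1/2)*(475/119) = -3 + 475/238 = -239/238 ≈ -1.0042)
(-68 + a)**2 = (-68 - 239/238)**2 = (-16423/238)**2 = 269714929/56644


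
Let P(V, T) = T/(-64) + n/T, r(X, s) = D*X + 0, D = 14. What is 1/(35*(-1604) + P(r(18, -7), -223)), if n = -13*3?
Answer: -14272/801177855 ≈ -1.7814e-5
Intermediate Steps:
n = -39
r(X, s) = 14*X (r(X, s) = 14*X + 0 = 14*X)
P(V, T) = -39/T - T/64 (P(V, T) = T/(-64) - 39/T = T*(-1/64) - 39/T = -T/64 - 39/T = -39/T - T/64)
1/(35*(-1604) + P(r(18, -7), -223)) = 1/(35*(-1604) + (-39/(-223) - 1/64*(-223))) = 1/(-56140 + (-39*(-1/223) + 223/64)) = 1/(-56140 + (39/223 + 223/64)) = 1/(-56140 + 52225/14272) = 1/(-801177855/14272) = -14272/801177855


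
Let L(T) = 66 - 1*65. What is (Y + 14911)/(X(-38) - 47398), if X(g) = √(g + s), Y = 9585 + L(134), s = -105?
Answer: -89316062/172813119 - 24497*I*√143/2246570547 ≈ -0.51684 - 0.00013039*I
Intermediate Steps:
L(T) = 1 (L(T) = 66 - 65 = 1)
Y = 9586 (Y = 9585 + 1 = 9586)
X(g) = √(-105 + g) (X(g) = √(g - 105) = √(-105 + g))
(Y + 14911)/(X(-38) - 47398) = (9586 + 14911)/(√(-105 - 38) - 47398) = 24497/(√(-143) - 47398) = 24497/(I*√143 - 47398) = 24497/(-47398 + I*√143)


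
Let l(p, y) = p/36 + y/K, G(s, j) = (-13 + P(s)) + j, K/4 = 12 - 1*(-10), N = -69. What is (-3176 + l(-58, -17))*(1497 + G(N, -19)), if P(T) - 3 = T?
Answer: -3521032579/792 ≈ -4.4457e+6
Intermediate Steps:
P(T) = 3 + T
K = 88 (K = 4*(12 - 1*(-10)) = 4*(12 + 10) = 4*22 = 88)
G(s, j) = -10 + j + s (G(s, j) = (-13 + (3 + s)) + j = (-10 + s) + j = -10 + j + s)
l(p, y) = p/36 + y/88
(-3176 + l(-58, -17))*(1497 + G(N, -19)) = (-3176 + ((1/36)*(-58) + (1/88)*(-17)))*(1497 + (-10 - 19 - 69)) = (-3176 + (-29/18 - 17/88))*(1497 - 98) = (-3176 - 1429/792)*1399 = -2516821/792*1399 = -3521032579/792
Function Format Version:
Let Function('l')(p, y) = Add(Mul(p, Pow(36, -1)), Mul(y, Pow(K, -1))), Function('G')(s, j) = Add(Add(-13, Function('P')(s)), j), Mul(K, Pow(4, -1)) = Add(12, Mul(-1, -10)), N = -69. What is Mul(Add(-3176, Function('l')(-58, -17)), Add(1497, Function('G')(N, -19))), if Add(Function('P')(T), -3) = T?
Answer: Rational(-3521032579, 792) ≈ -4.4457e+6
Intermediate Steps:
Function('P')(T) = Add(3, T)
K = 88 (K = Mul(4, Add(12, Mul(-1, -10))) = Mul(4, Add(12, 10)) = Mul(4, 22) = 88)
Function('G')(s, j) = Add(-10, j, s) (Function('G')(s, j) = Add(Add(-13, Add(3, s)), j) = Add(Add(-10, s), j) = Add(-10, j, s))
Function('l')(p, y) = Add(Mul(Rational(1, 36), p), Mul(Rational(1, 88), y)) (Function('l')(p, y) = Add(Mul(p, Pow(36, -1)), Mul(y, Pow(88, -1))) = Add(Mul(p, Rational(1, 36)), Mul(y, Rational(1, 88))) = Add(Mul(Rational(1, 36), p), Mul(Rational(1, 88), y)))
Mul(Add(-3176, Function('l')(-58, -17)), Add(1497, Function('G')(N, -19))) = Mul(Add(-3176, Add(Mul(Rational(1, 36), -58), Mul(Rational(1, 88), -17))), Add(1497, Add(-10, -19, -69))) = Mul(Add(-3176, Add(Rational(-29, 18), Rational(-17, 88))), Add(1497, -98)) = Mul(Add(-3176, Rational(-1429, 792)), 1399) = Mul(Rational(-2516821, 792), 1399) = Rational(-3521032579, 792)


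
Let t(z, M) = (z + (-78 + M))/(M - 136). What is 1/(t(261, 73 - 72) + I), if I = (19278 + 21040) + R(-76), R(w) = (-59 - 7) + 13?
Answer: 135/5435591 ≈ 2.4836e-5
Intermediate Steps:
t(z, M) = (-78 + M + z)/(-136 + M)
R(w) = -53 (R(w) = -66 + 13 = -53)
I = 40265 (I = (19278 + 21040) - 53 = 40318 - 53 = 40265)
1/(t(261, 73 - 72) + I) = 1/((-78 + (73 - 72) + 261)/(-136 + (73 - 72)) + 40265) = 1/((-78 + 1 + 261)/(-136 + 1) + 40265) = 1/(184/(-135) + 40265) = 1/(-1/135*184 + 40265) = 1/(-184/135 + 40265) = 1/(5435591/135) = 135/5435591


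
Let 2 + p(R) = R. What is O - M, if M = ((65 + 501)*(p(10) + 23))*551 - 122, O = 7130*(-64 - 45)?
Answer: -10444894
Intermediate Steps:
p(R) = -2 + R
O = -777170 (O = 7130*(-109) = -777170)
M = 9667724 (M = ((65 + 501)*((-2 + 10) + 23))*551 - 122 = (566*(8 + 23))*551 - 122 = (566*31)*551 - 122 = 17546*551 - 122 = 9667846 - 122 = 9667724)
O - M = -777170 - 1*9667724 = -777170 - 9667724 = -10444894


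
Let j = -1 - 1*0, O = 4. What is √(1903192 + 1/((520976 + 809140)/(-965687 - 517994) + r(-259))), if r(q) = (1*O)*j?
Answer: √207534022122840990/330220 ≈ 1379.6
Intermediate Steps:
j = -1 (j = -1 + 0 = -1)
r(q) = -4 (r(q) = (1*4)*(-1) = 4*(-1) = -4)
√(1903192 + 1/((520976 + 809140)/(-965687 - 517994) + r(-259))) = √(1903192 + 1/((520976 + 809140)/(-965687 - 517994) - 4)) = √(1903192 + 1/(1330116/(-1483681) - 4)) = √(1903192 + 1/(1330116*(-1/1483681) - 4)) = √(1903192 + 1/(-1330116/1483681 - 4)) = √(1903192 + 1/(-7264840/1483681)) = √(1903192 - 1483681/7264840) = √(13826383885599/7264840) = √207534022122840990/330220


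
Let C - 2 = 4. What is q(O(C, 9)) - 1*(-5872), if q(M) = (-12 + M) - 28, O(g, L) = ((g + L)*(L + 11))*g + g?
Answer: 7638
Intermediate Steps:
C = 6 (C = 2 + 4 = 6)
O(g, L) = g + g*(11 + L)*(L + g) (O(g, L) = ((L + g)*(11 + L))*g + g = ((11 + L)*(L + g))*g + g = g*(11 + L)*(L + g) + g = g + g*(11 + L)*(L + g))
q(M) = -40 + M
q(O(C, 9)) - 1*(-5872) = (-40 + 6*(1 + 9² + 11*9 + 11*6 + 9*6)) - 1*(-5872) = (-40 + 6*(1 + 81 + 99 + 66 + 54)) + 5872 = (-40 + 6*301) + 5872 = (-40 + 1806) + 5872 = 1766 + 5872 = 7638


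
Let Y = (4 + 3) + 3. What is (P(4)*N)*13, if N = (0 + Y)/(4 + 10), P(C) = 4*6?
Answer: 1560/7 ≈ 222.86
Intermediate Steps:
P(C) = 24
Y = 10 (Y = 7 + 3 = 10)
N = 5/7 (N = (0 + 10)/(4 + 10) = 10/14 = 10*(1/14) = 5/7 ≈ 0.71429)
(P(4)*N)*13 = (24*(5/7))*13 = (120/7)*13 = 1560/7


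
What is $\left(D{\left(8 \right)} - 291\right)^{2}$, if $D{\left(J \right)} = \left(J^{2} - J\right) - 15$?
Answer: $62500$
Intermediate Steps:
$D{\left(J \right)} = -15 + J^{2} - J$
$\left(D{\left(8 \right)} - 291\right)^{2} = \left(\left(-15 + 8^{2} - 8\right) - 291\right)^{2} = \left(\left(-15 + 64 - 8\right) - 291\right)^{2} = \left(41 - 291\right)^{2} = \left(-250\right)^{2} = 62500$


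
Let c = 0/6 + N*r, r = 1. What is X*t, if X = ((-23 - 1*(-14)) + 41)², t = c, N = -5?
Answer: -5120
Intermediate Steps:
c = -5 (c = 0/6 - 5*1 = 0*(⅙) - 5 = 0 - 5 = -5)
t = -5
X = 1024 (X = ((-23 + 14) + 41)² = (-9 + 41)² = 32² = 1024)
X*t = 1024*(-5) = -5120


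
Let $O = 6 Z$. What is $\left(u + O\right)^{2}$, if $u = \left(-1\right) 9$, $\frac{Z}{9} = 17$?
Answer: $826281$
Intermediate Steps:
$Z = 153$ ($Z = 9 \cdot 17 = 153$)
$O = 918$ ($O = 6 \cdot 153 = 918$)
$u = -9$
$\left(u + O\right)^{2} = \left(-9 + 918\right)^{2} = 909^{2} = 826281$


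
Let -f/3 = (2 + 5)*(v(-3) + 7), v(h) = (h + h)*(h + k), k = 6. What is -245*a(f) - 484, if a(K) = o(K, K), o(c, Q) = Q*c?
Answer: -13073929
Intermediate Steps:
v(h) = 2*h*(6 + h) (v(h) = (h + h)*(h + 6) = (2*h)*(6 + h) = 2*h*(6 + h))
f = 231 (f = -3*(2 + 5)*(2*(-3)*(6 - 3) + 7) = -21*(2*(-3)*3 + 7) = -21*(-18 + 7) = -21*(-11) = -3*(-77) = 231)
a(K) = K² (a(K) = K*K = K²)
-245*a(f) - 484 = -245*231² - 484 = -245*53361 - 484 = -13073445 - 484 = -13073929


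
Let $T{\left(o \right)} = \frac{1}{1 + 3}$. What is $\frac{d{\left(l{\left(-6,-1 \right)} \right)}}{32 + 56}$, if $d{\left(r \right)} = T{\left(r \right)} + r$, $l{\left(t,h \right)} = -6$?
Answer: $- \frac{23}{352} \approx -0.065341$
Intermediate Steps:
$T{\left(o \right)} = \frac{1}{4}$
$d{\left(r \right)} = \frac{1}{4} + r$
$\frac{d{\left(l{\left(-6,-1 \right)} \right)}}{32 + 56} = \frac{\frac{1}{4} - 6}{32 + 56} = - \frac{23}{4 \cdot 88} = \left(- \frac{23}{4}\right) \frac{1}{88} = - \frac{23}{352}$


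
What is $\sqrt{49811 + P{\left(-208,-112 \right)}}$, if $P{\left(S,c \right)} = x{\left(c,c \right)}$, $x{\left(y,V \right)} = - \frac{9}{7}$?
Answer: $\frac{2 \sqrt{610169}}{7} \approx 223.18$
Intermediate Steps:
$x{\left(y,V \right)} = - \frac{9}{7}$ ($x{\left(y,V \right)} = \left(-9\right) \frac{1}{7} = - \frac{9}{7}$)
$P{\left(S,c \right)} = - \frac{9}{7}$
$\sqrt{49811 + P{\left(-208,-112 \right)}} = \sqrt{49811 - \frac{9}{7}} = \sqrt{\frac{348668}{7}} = \frac{2 \sqrt{610169}}{7}$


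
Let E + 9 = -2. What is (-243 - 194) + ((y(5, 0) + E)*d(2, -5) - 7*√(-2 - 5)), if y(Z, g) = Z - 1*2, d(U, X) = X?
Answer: -397 - 7*I*√7 ≈ -397.0 - 18.52*I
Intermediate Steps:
E = -11 (E = -9 - 2 = -11)
y(Z, g) = -2 + Z (y(Z, g) = Z - 2 = -2 + Z)
(-243 - 194) + ((y(5, 0) + E)*d(2, -5) - 7*√(-2 - 5)) = (-243 - 194) + (((-2 + 5) - 11)*(-5) - 7*√(-2 - 5)) = -437 + ((3 - 11)*(-5) - 7*I*√7) = -437 + (-8*(-5) - 7*I*√7) = -437 + (40 - 7*I*√7) = -397 - 7*I*√7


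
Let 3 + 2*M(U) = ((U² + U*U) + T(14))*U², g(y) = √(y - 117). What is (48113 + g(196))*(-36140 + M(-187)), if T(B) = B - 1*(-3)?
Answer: 58846628090328 + 1223092056*√79 ≈ 5.8857e+13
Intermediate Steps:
T(B) = 3 + B (T(B) = B + 3 = 3 + B)
g(y) = √(-117 + y)
M(U) = -3/2 + U²*(17 + 2*U²)/2 (M(U) = -3/2 + (((U² + U*U) + (3 + 14))*U²)/2 = -3/2 + (((U² + U²) + 17)*U²)/2 = -3/2 + ((2*U² + 17)*U²)/2 = -3/2 + ((17 + 2*U²)*U²)/2 = -3/2 + (U²*(17 + 2*U²))/2 = -3/2 + U²*(17 + 2*U²)/2)
(48113 + g(196))*(-36140 + M(-187)) = (48113 + √(-117 + 196))*(-36140 + (-3/2 + (-187)⁴ + (17/2)*(-187)²)) = (48113 + √79)*(-36140 + (-3/2 + 1222830961 + (17/2)*34969)) = (48113 + √79)*(-36140 + (-3/2 + 1222830961 + 594473/2)) = (48113 + √79)*(-36140 + 1223128196) = (48113 + √79)*1223092056 = 58846628090328 + 1223092056*√79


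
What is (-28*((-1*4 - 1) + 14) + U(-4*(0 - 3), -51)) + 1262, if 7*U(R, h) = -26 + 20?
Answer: 7064/7 ≈ 1009.1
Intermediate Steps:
U(R, h) = -6/7 (U(R, h) = (-26 + 20)/7 = (1/7)*(-6) = -6/7)
(-28*((-1*4 - 1) + 14) + U(-4*(0 - 3), -51)) + 1262 = (-28*((-1*4 - 1) + 14) - 6/7) + 1262 = (-28*((-4 - 1) + 14) - 6/7) + 1262 = (-28*(-5 + 14) - 6/7) + 1262 = (-28*9 - 6/7) + 1262 = (-252 - 6/7) + 1262 = -1770/7 + 1262 = 7064/7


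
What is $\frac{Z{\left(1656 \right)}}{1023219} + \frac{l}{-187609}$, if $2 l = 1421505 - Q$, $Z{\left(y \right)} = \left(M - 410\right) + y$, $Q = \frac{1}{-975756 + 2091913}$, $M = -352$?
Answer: $- \frac{270514690149639692}{71421060907231749} \approx -3.7876$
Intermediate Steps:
$Q = \frac{1}{1116157} \approx 8.9593 \cdot 10^{-7}$
$Z{\left(y \right)} = -762 + y$ ($Z{\left(y \right)} = \left(-352 - 410\right) + y = -762 + y$)
$l = \frac{793311378142}{1116157}$ ($l = \frac{1421505 - \frac{1}{1116157}}{2} = \frac{1}{2} \cdot \frac{1586622756284}{1116157} = \frac{793311378142}{1116157} \approx 7.1075 \cdot 10^{5}$)
$\frac{Z{\left(1656 \right)}}{1023219} + \frac{l}{-187609} = \frac{-762 + 1656}{1023219} + \frac{793311378142}{1116157 \left(-187609\right)} = 894 \cdot \frac{1}{1023219} + \frac{793311378142}{1116157} \left(- \frac{1}{187609}\right) = \frac{298}{341073} - \frac{793311378142}{209401098613} = - \frac{270514690149639692}{71421060907231749}$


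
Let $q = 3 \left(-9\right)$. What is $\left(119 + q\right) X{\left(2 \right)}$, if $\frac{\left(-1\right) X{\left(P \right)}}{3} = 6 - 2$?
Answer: $-1104$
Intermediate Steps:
$q = -27$
$X{\left(P \right)} = -12$ ($X{\left(P \right)} = - 3 \left(6 - 2\right) = \left(-3\right) 4 = -12$)
$\left(119 + q\right) X{\left(2 \right)} = \left(119 - 27\right) \left(-12\right) = 92 \left(-12\right) = -1104$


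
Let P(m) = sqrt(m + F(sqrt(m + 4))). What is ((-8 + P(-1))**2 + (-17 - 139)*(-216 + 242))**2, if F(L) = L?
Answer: (4056 - (8 - sqrt(-1 + sqrt(3)))**2)**2 ≈ 1.6040e+7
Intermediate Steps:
P(m) = sqrt(m + sqrt(4 + m)) (P(m) = sqrt(m + sqrt(m + 4)) = sqrt(m + sqrt(4 + m)))
((-8 + P(-1))**2 + (-17 - 139)*(-216 + 242))**2 = ((-8 + sqrt(-1 + sqrt(4 - 1)))**2 + (-17 - 139)*(-216 + 242))**2 = ((-8 + sqrt(-1 + sqrt(3)))**2 - 156*26)**2 = ((-8 + sqrt(-1 + sqrt(3)))**2 - 4056)**2 = (-4056 + (-8 + sqrt(-1 + sqrt(3)))**2)**2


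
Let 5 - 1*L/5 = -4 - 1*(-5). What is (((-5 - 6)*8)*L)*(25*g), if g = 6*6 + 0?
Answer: -1584000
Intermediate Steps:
g = 36 (g = 36 + 0 = 36)
L = 20 (L = 25 - 5*(-4 - 1*(-5)) = 25 - 5*(-4 + 5) = 25 - 5*1 = 25 - 5 = 20)
(((-5 - 6)*8)*L)*(25*g) = (((-5 - 6)*8)*20)*(25*36) = (-11*8*20)*900 = -88*20*900 = -1760*900 = -1584000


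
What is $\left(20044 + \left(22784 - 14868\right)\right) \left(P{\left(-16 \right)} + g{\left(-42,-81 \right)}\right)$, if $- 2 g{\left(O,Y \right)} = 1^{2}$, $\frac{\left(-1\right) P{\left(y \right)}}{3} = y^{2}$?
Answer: $-21487260$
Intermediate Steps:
$P{\left(y \right)} = - 3 y^{2}$
$g{\left(O,Y \right)} = - \frac{1}{2}$ ($g{\left(O,Y \right)} = - \frac{1^{2}}{2} = \left(- \frac{1}{2}\right) 1 = - \frac{1}{2}$)
$\left(20044 + \left(22784 - 14868\right)\right) \left(P{\left(-16 \right)} + g{\left(-42,-81 \right)}\right) = \left(20044 + \left(22784 - 14868\right)\right) \left(- 3 \left(-16\right)^{2} - \frac{1}{2}\right) = \left(20044 + \left(22784 - 14868\right)\right) \left(\left(-3\right) 256 - \frac{1}{2}\right) = \left(20044 + 7916\right) \left(-768 - \frac{1}{2}\right) = 27960 \left(- \frac{1537}{2}\right) = -21487260$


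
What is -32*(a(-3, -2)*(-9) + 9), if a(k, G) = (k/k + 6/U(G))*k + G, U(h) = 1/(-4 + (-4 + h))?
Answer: 50112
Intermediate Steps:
U(h) = 1/(-8 + h)
a(k, G) = G + k*(-47 + 6*G) (a(k, G) = (k/k + 6/(1/(-8 + G)))*k + G = (1 + 6*(-8 + G))*k + G = (1 + (-48 + 6*G))*k + G = (-47 + 6*G)*k + G = k*(-47 + 6*G) + G = G + k*(-47 + 6*G))
-32*(a(-3, -2)*(-9) + 9) = -32*((-2 - 3 + 6*(-3)*(-8 - 2))*(-9) + 9) = -32*((-2 - 3 + 6*(-3)*(-10))*(-9) + 9) = -32*((-2 - 3 + 180)*(-9) + 9) = -32*(175*(-9) + 9) = -32*(-1575 + 9) = -32*(-1566) = 50112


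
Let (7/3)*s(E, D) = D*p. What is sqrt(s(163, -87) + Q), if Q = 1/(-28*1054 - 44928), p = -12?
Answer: sqrt(30371938929710)/260540 ≈ 21.152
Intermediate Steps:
s(E, D) = -36*D/7 (s(E, D) = 3*(D*(-12))/7 = 3*(-12*D)/7 = -36*D/7)
Q = -1/74440 (Q = 1/(-29512 - 44928) = 1/(-74440) = -1/74440 ≈ -1.3434e-5)
sqrt(s(163, -87) + Q) = sqrt(-36/7*(-87) - 1/74440) = sqrt(3132/7 - 1/74440) = sqrt(233146073/521080) = sqrt(30371938929710)/260540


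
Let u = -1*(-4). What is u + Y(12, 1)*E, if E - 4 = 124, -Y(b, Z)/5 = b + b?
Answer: -15356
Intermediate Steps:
Y(b, Z) = -10*b (Y(b, Z) = -5*(b + b) = -10*b)
E = 128 (E = 4 + 124 = 128)
u = 4
u + Y(12, 1)*E = 4 - 10*12*128 = 4 - 120*128 = 4 - 15360 = -15356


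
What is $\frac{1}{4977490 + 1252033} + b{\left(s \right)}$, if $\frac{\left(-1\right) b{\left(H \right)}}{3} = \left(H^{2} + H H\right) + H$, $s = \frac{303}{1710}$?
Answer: $- \frac{121432064764}{168664335225} \approx -0.71996$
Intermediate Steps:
$s = \frac{101}{570}$ ($s = 303 \cdot \frac{1}{1710} = \frac{101}{570} \approx 0.17719$)
$b{\left(H \right)} = - 6 H^{2} - 3 H$ ($b{\left(H \right)} = - 3 \left(\left(H^{2} + H H\right) + H\right) = - 3 \left(\left(H^{2} + H^{2}\right) + H\right) = - 3 \left(2 H^{2} + H\right) = - 3 \left(H + 2 H^{2}\right) = - 6 H^{2} - 3 H$)
$\frac{1}{4977490 + 1252033} + b{\left(s \right)} = \frac{1}{4977490 + 1252033} - \frac{101 \left(1 + 2 \cdot \frac{101}{570}\right)}{190} = \frac{1}{6229523} - \frac{101 \left(1 + \frac{101}{285}\right)}{190} = \frac{1}{6229523} - \frac{101}{190} \cdot \frac{386}{285} = \frac{1}{6229523} - \frac{19493}{27075} = - \frac{121432064764}{168664335225}$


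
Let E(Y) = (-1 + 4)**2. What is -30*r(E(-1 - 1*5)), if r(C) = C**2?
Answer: -2430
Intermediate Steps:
E(Y) = 9 (E(Y) = 3**2 = 9)
-30*r(E(-1 - 1*5)) = -30*9**2 = -30*81 = -2430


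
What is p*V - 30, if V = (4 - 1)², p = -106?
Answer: -984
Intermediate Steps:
V = 9 (V = 3² = 9)
p*V - 30 = -106*9 - 30 = -954 - 30 = -984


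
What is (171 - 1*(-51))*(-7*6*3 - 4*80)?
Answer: -99012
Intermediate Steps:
(171 - 1*(-51))*(-7*6*3 - 4*80) = (171 + 51)*(-42*3 - 320) = 222*(-126 - 320) = 222*(-446) = -99012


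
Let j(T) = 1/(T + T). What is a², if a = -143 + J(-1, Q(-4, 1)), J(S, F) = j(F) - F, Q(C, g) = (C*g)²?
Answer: 25877569/1024 ≈ 25271.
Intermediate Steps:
Q(C, g) = C²*g²
j(T) = 1/(2*T)
J(S, F) = 1/(2*F) - F
a = -5087/32 (a = -143 + (1/(2*(((-4)²*1²))) - (-4)²*1²) = -143 + (1/(2*((16*1))) - 16) = -143 + ((½)/16 - 1*16) = -143 + ((½)*(1/16) - 16) = -143 + (1/32 - 16) = -143 - 511/32 = -5087/32 ≈ -158.97)
a² = (-5087/32)² = 25877569/1024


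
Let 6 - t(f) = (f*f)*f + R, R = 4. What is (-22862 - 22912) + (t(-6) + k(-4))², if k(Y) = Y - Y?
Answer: 1750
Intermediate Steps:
t(f) = 2 - f³ (t(f) = 6 - ((f*f)*f + 4) = 6 - (f²*f + 4) = 6 - (f³ + 4) = 6 - (4 + f³) = 6 + (-4 - f³) = 2 - f³)
k(Y) = 0
(-22862 - 22912) + (t(-6) + k(-4))² = (-22862 - 22912) + ((2 - 1*(-6)³) + 0)² = -45774 + ((2 - 1*(-216)) + 0)² = -45774 + ((2 + 216) + 0)² = -45774 + (218 + 0)² = -45774 + 218² = -45774 + 47524 = 1750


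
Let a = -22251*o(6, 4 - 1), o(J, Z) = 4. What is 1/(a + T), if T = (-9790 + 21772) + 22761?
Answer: -1/54261 ≈ -1.8429e-5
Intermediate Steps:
T = 34743 (T = 11982 + 22761 = 34743)
a = -89004 (a = -22251*4 = -89004)
1/(a + T) = 1/(-89004 + 34743) = 1/(-54261) = -1/54261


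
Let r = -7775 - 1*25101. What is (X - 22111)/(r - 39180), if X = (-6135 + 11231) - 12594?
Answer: 29609/72056 ≈ 0.41092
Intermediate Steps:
r = -32876 (r = -7775 - 25101 = -32876)
X = -7498 (X = 5096 - 12594 = -7498)
(X - 22111)/(r - 39180) = (-7498 - 22111)/(-32876 - 39180) = -29609/(-72056) = -29609*(-1/72056) = 29609/72056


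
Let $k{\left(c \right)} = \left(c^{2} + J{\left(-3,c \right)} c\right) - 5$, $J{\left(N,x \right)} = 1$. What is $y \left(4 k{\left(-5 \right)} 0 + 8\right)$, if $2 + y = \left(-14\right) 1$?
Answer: $-128$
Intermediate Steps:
$k{\left(c \right)} = -5 + c + c^{2}$ ($k{\left(c \right)} = \left(c^{2} + 1 c\right) - 5 = \left(c^{2} + c\right) - 5 = \left(c + c^{2}\right) - 5 = -5 + c + c^{2}$)
$y = -16$ ($y = -2 - 14 = -16$)
$y \left(4 k{\left(-5 \right)} 0 + 8\right) = - 16 \left(4 \left(-5 - 5 + \left(-5\right)^{2}\right) 0 + 8\right) = - 16 \left(4 \left(-5 - 5 + 25\right) 0 + 8\right) = - 16 \left(4 \cdot 15 \cdot 0 + 8\right) = - 16 \left(60 \cdot 0 + 8\right) = - 16 \left(0 + 8\right) = \left(-16\right) 8 = -128$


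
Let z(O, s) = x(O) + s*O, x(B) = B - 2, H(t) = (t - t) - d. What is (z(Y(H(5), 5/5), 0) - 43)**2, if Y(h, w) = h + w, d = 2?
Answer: 2116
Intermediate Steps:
H(t) = -2 (H(t) = (t - t) - 1*2 = 0 - 2 = -2)
x(B) = -2 + B
z(O, s) = -2 + O + O*s (z(O, s) = (-2 + O) + s*O = (-2 + O) + O*s = -2 + O + O*s)
(z(Y(H(5), 5/5), 0) - 43)**2 = ((-2 + (-2 + 5/5) + (-2 + 5/5)*0) - 43)**2 = ((-2 + (-2 + 5*(1/5)) + (-2 + 5*(1/5))*0) - 43)**2 = ((-2 + (-2 + 1) + (-2 + 1)*0) - 43)**2 = ((-2 - 1 - 1*0) - 43)**2 = ((-2 - 1 + 0) - 43)**2 = (-3 - 43)**2 = (-46)**2 = 2116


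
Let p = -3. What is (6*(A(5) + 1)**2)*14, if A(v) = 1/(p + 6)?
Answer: 448/3 ≈ 149.33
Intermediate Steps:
A(v) = 1/3 (A(v) = 1/(-3 + 6) = 1/3)
(6*(A(5) + 1)**2)*14 = (6*(1/3 + 1)**2)*14 = (6*(4/3)**2)*14 = (6*(16/9))*14 = (32/3)*14 = 448/3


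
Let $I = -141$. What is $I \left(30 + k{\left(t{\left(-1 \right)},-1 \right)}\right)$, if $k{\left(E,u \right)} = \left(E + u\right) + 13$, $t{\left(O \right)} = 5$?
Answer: $-6627$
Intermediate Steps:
$k{\left(E,u \right)} = 13 + E + u$
$I \left(30 + k{\left(t{\left(-1 \right)},-1 \right)}\right) = - 141 \left(30 + \left(13 + 5 - 1\right)\right) = - 141 \left(30 + 17\right) = \left(-141\right) 47 = -6627$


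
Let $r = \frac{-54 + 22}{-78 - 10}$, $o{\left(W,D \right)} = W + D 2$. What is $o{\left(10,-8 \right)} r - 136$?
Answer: $- \frac{1520}{11} \approx -138.18$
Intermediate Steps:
$o{\left(W,D \right)} = W + 2 D$
$r = \frac{4}{11}$ ($r = - \frac{32}{-88} = \left(-32\right) \left(- \frac{1}{88}\right) = \frac{4}{11} \approx 0.36364$)
$o{\left(10,-8 \right)} r - 136 = \left(10 + 2 \left(-8\right)\right) \frac{4}{11} - 136 = \left(10 - 16\right) \frac{4}{11} - 136 = \left(-6\right) \frac{4}{11} - 136 = - \frac{24}{11} - 136 = - \frac{1520}{11}$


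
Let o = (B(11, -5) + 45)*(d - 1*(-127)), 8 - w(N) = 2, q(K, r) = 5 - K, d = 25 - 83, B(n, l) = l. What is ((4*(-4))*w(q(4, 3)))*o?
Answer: -264960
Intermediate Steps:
d = -58
w(N) = 6 (w(N) = 8 - 1*2 = 8 - 2 = 6)
o = 2760 (o = (-5 + 45)*(-58 - 1*(-127)) = 40*(-58 + 127) = 40*69 = 2760)
((4*(-4))*w(q(4, 3)))*o = ((4*(-4))*6)*2760 = -16*6*2760 = -96*2760 = -264960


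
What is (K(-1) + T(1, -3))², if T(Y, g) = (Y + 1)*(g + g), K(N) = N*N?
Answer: 121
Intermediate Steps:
K(N) = N²
T(Y, g) = 2*g*(1 + Y) (T(Y, g) = (1 + Y)*(2*g) = 2*g*(1 + Y))
(K(-1) + T(1, -3))² = ((-1)² + 2*(-3)*(1 + 1))² = (1 + 2*(-3)*2)² = (1 - 12)² = (-11)² = 121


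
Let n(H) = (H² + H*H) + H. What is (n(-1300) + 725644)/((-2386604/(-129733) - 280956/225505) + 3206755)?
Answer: 120074390308576760/93815530768184847 ≈ 1.2799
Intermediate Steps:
n(H) = H + 2*H² (n(H) = (H² + H²) + H = 2*H² + H = H + 2*H²)
(n(-1300) + 725644)/((-2386604/(-129733) - 280956/225505) + 3206755) = (-1300*(1 + 2*(-1300)) + 725644)/((-2386604/(-129733) - 280956/225505) + 3206755) = (-1300*(1 - 2600) + 725644)/((-2386604*(-1/129733) - 280956*1/225505) + 3206755) = (-1300*(-2599) + 725644)/((2386604/129733 - 280956/225505) + 3206755) = (3378700 + 725644)/(501741870272/29255440165 + 3206755) = 4104344/(93815530768184847/29255440165) = 4104344*(29255440165/93815530768184847) = 120074390308576760/93815530768184847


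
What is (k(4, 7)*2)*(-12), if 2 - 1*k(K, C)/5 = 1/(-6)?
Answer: -260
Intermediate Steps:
k(K, C) = 65/6 (k(K, C) = 10 - 5/(-6) = 10 - 5*(-1/6) = 10 + 5/6 = 65/6)
(k(4, 7)*2)*(-12) = ((65/6)*2)*(-12) = (65/3)*(-12) = -260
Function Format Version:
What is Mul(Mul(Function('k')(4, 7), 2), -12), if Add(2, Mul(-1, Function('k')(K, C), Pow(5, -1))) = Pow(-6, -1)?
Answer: -260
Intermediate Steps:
Function('k')(K, C) = Rational(65, 6) (Function('k')(K, C) = Add(10, Mul(-5, Pow(-6, -1))) = Add(10, Mul(-5, Rational(-1, 6))) = Add(10, Rational(5, 6)) = Rational(65, 6))
Mul(Mul(Function('k')(4, 7), 2), -12) = Mul(Mul(Rational(65, 6), 2), -12) = Mul(Rational(65, 3), -12) = -260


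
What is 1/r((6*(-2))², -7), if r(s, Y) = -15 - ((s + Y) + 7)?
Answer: -1/159 ≈ -0.0062893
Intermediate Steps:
r(s, Y) = -22 - Y - s (r(s, Y) = -15 - ((Y + s) + 7) = -15 - (7 + Y + s) = -15 + (-7 - Y - s) = -22 - Y - s)
1/r((6*(-2))², -7) = 1/(-22 - 1*(-7) - (6*(-2))²) = 1/(-22 + 7 - 1*(-12)²) = 1/(-22 + 7 - 1*144) = 1/(-22 + 7 - 144) = 1/(-159) = -1/159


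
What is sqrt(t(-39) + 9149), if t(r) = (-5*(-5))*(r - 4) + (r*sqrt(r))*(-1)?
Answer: sqrt(8074 + 39*I*sqrt(39)) ≈ 89.866 + 1.355*I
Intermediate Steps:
t(r) = -100 - r**(3/2) + 25*r (t(r) = 25*(-4 + r) + r**(3/2)*(-1) = (-100 + 25*r) - r**(3/2) = -100 - r**(3/2) + 25*r)
sqrt(t(-39) + 9149) = sqrt((-100 - (-39)**(3/2) + 25*(-39)) + 9149) = sqrt((-100 - (-39)*I*sqrt(39) - 975) + 9149) = sqrt((-100 + 39*I*sqrt(39) - 975) + 9149) = sqrt((-1075 + 39*I*sqrt(39)) + 9149) = sqrt(8074 + 39*I*sqrt(39))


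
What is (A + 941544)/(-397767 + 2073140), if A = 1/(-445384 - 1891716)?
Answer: 2200482482399/3915514238300 ≈ 0.56199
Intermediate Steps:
A = -1/2337100 (A = 1/(-2337100) = -1/2337100 ≈ -4.2788e-7)
(A + 941544)/(-397767 + 2073140) = (-1/2337100 + 941544)/(-397767 + 2073140) = (2200482482399/2337100)/1675373 = (2200482482399/2337100)*(1/1675373) = 2200482482399/3915514238300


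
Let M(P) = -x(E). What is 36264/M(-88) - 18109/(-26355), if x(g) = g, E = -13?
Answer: 136567591/48945 ≈ 2790.2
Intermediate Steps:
M(P) = 13 (M(P) = -1*(-13) = 13)
36264/M(-88) - 18109/(-26355) = 36264/13 - 18109/(-26355) = 36264*(1/13) - 18109*(-1/26355) = 36264/13 + 2587/3765 = 136567591/48945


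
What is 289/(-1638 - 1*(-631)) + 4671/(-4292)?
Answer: -5944085/4322044 ≈ -1.3753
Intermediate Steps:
289/(-1638 - 1*(-631)) + 4671/(-4292) = 289/(-1638 + 631) + 4671*(-1/4292) = 289/(-1007) - 4671/4292 = 289*(-1/1007) - 4671/4292 = -289/1007 - 4671/4292 = -5944085/4322044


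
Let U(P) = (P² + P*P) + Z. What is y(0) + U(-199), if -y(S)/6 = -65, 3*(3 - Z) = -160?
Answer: 238945/3 ≈ 79648.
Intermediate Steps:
Z = 169/3 (Z = 3 - ⅓*(-160) = 3 + 160/3 = 169/3 ≈ 56.333)
U(P) = 169/3 + 2*P² (U(P) = (P² + P*P) + 169/3 = (P² + P²) + 169/3 = 2*P² + 169/3 = 169/3 + 2*P²)
y(S) = 390 (y(S) = -6*(-65) = 390)
y(0) + U(-199) = 390 + (169/3 + 2*(-199)²) = 390 + (169/3 + 2*39601) = 390 + (169/3 + 79202) = 390 + 237775/3 = 238945/3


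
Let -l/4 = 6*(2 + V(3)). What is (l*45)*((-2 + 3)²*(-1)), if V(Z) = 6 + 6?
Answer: 15120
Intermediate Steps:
V(Z) = 12
l = -336 (l = -24*(2 + 12) = -24*14 = -4*84 = -336)
(l*45)*((-2 + 3)²*(-1)) = (-336*45)*((-2 + 3)²*(-1)) = -15120*1²*(-1) = -15120*(-1) = 15120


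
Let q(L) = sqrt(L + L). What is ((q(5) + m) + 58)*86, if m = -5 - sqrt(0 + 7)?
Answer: 4558 - 86*sqrt(7) + 86*sqrt(10) ≈ 4602.4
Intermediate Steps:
m = -5 - sqrt(7) ≈ -7.6458
q(L) = sqrt(2)*sqrt(L) (q(L) = sqrt(2*L) = sqrt(2)*sqrt(L))
((q(5) + m) + 58)*86 = ((sqrt(2)*sqrt(5) + (-5 - sqrt(7))) + 58)*86 = ((sqrt(10) + (-5 - sqrt(7))) + 58)*86 = ((-5 + sqrt(10) - sqrt(7)) + 58)*86 = (53 + sqrt(10) - sqrt(7))*86 = 4558 - 86*sqrt(7) + 86*sqrt(10)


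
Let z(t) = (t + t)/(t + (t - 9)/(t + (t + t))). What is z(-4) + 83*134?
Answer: 389366/35 ≈ 11125.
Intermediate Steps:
z(t) = 2*t/(t + (-9 + t)/(3*t)) (z(t) = (2*t)/(t + (-9 + t)/(t + 2*t)) = (2*t)/(t + (-9 + t)/((3*t))) = (2*t)/(t + (-9 + t)*(1/(3*t))) = (2*t)/(t + (-9 + t)/(3*t)) = 2*t/(t + (-9 + t)/(3*t)))
z(-4) + 83*134 = 6*(-4)**2/(-9 - 4 + 3*(-4)**2) + 83*134 = 6*16/(-9 - 4 + 3*16) + 11122 = 6*16/(-9 - 4 + 48) + 11122 = 6*16/35 + 11122 = 6*16*(1/35) + 11122 = 96/35 + 11122 = 389366/35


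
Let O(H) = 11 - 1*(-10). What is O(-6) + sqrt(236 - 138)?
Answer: 21 + 7*sqrt(2) ≈ 30.900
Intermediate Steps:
O(H) = 21 (O(H) = 11 + 10 = 21)
O(-6) + sqrt(236 - 138) = 21 + sqrt(236 - 138) = 21 + sqrt(98) = 21 + 7*sqrt(2)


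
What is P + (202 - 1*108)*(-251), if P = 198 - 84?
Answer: -23480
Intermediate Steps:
P = 114
P + (202 - 1*108)*(-251) = 114 + (202 - 1*108)*(-251) = 114 + (202 - 108)*(-251) = 114 + 94*(-251) = 114 - 23594 = -23480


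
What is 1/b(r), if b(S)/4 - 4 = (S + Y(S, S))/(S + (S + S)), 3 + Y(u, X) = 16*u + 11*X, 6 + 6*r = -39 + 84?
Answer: 39/2056 ≈ 0.018969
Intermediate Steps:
r = 13/2 (r = -1 + (-39 + 84)/6 = -1 + (⅙)*45 = -1 + 15/2 = 13/2 ≈ 6.5000)
Y(u, X) = -3 + 11*X + 16*u (Y(u, X) = -3 + (16*u + 11*X) = -3 + (11*X + 16*u) = -3 + 11*X + 16*u)
b(S) = 16 + 4*(-3 + 28*S)/(3*S) (b(S) = 16 + 4*((S + (-3 + 11*S + 16*S))/(S + (S + S))) = 16 + 4*((S + (-3 + 27*S))/(S + 2*S)) = 16 + 4*((-3 + 28*S)/((3*S))) = 16 + 4*((-3 + 28*S)*(1/(3*S))) = 16 + 4*((-3 + 28*S)/(3*S)) = 16 + 4*(-3 + 28*S)/(3*S))
1/b(r) = 1/(160/3 - 4/13/2) = 1/(160/3 - 4*2/13) = 1/(160/3 - 8/13) = 1/(2056/39) = 39/2056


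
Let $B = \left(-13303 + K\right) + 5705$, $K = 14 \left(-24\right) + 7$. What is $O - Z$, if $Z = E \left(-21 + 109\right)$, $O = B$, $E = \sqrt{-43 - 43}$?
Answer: $-7927 - 88 i \sqrt{86} \approx -7927.0 - 816.08 i$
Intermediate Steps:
$E = i \sqrt{86}$ ($E = \sqrt{-86} = i \sqrt{86} \approx 9.2736 i$)
$K = -329$ ($K = -336 + 7 = -329$)
$B = -7927$ ($B = \left(-13303 - 329\right) + 5705 = -13632 + 5705 = -7927$)
$O = -7927$
$Z = 88 i \sqrt{86}$ ($Z = i \sqrt{86} \left(-21 + 109\right) = i \sqrt{86} \cdot 88 = 88 i \sqrt{86} \approx 816.08 i$)
$O - Z = -7927 - 88 i \sqrt{86}$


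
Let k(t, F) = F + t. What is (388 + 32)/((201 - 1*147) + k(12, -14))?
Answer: 105/13 ≈ 8.0769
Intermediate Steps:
(388 + 32)/((201 - 1*147) + k(12, -14)) = (388 + 32)/((201 - 1*147) + (-14 + 12)) = 420/((201 - 147) - 2) = 420/(54 - 2) = 420/52 = 420*(1/52) = 105/13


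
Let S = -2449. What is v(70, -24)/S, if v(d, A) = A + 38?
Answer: -14/2449 ≈ -0.0057166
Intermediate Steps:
v(d, A) = 38 + A
v(70, -24)/S = (38 - 24)/(-2449) = 14*(-1/2449) = -14/2449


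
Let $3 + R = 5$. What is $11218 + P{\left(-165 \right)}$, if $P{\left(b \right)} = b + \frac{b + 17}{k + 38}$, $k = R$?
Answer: $\frac{110493}{10} \approx 11049.0$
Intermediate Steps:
$R = 2$ ($R = -3 + 5 = 2$)
$k = 2$
$P{\left(b \right)} = \frac{17}{40} + \frac{41 b}{40}$ ($P{\left(b \right)} = b + \frac{b + 17}{2 + 38} = b + \frac{17 + b}{40} = b + \left(17 + b\right) \frac{1}{40} = b + \left(\frac{17}{40} + \frac{b}{40}\right) = \frac{17}{40} + \frac{41 b}{40}$)
$11218 + P{\left(-165 \right)} = 11218 + \left(\frac{17}{40} + \frac{41}{40} \left(-165\right)\right) = 11218 + \left(\frac{17}{40} - \frac{1353}{8}\right) = 11218 - \frac{1687}{10} = \frac{110493}{10}$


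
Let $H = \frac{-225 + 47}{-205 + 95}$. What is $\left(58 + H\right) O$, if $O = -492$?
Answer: $- \frac{1613268}{55} \approx -29332.0$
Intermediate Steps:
$H = \frac{89}{55}$ ($H = - \frac{178}{-110} = \left(-178\right) \left(- \frac{1}{110}\right) = \frac{89}{55} \approx 1.6182$)
$\left(58 + H\right) O = \left(58 + \frac{89}{55}\right) \left(-492\right) = \frac{3279}{55} \left(-492\right) = - \frac{1613268}{55}$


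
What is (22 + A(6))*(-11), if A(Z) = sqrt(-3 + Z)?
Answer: -242 - 11*sqrt(3) ≈ -261.05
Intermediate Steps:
(22 + A(6))*(-11) = (22 + sqrt(-3 + 6))*(-11) = (22 + sqrt(3))*(-11) = -242 - 11*sqrt(3)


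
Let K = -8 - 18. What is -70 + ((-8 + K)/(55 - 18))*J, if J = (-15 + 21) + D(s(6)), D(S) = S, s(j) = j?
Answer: -2998/37 ≈ -81.027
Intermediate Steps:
K = -26
J = 12 (J = (-15 + 21) + 6 = 6 + 6 = 12)
-70 + ((-8 + K)/(55 - 18))*J = -70 + ((-8 - 26)/(55 - 18))*12 = -70 - 34/37*12 = -70 - 408/37 = -2998/37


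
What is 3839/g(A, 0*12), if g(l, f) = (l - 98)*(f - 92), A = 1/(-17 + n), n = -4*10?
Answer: 218823/514004 ≈ 0.42572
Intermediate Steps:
n = -40
A = -1/57 (A = 1/(-17 - 40) = 1/(-57) = -1/57 ≈ -0.017544)
g(l, f) = (-98 + l)*(-92 + f)
3839/g(A, 0*12) = 3839/(9016 - 0*12 - 92*(-1/57) + (0*12)*(-1/57)) = 3839/(9016 - 98*0 + 92/57 + 0*(-1/57)) = 3839/(9016 + 0 + 92/57 + 0) = 3839/(514004/57) = 3839*(57/514004) = 218823/514004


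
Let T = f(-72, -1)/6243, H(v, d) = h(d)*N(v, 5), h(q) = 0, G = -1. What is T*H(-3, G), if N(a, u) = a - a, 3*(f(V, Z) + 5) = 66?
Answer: 0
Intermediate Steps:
f(V, Z) = 17 (f(V, Z) = -5 + (⅓)*66 = -5 + 22 = 17)
N(a, u) = 0
H(v, d) = 0 (H(v, d) = 0*0 = 0)
T = 17/6243 ≈ 0.0027230
T*H(-3, G) = (17/6243)*0 = 0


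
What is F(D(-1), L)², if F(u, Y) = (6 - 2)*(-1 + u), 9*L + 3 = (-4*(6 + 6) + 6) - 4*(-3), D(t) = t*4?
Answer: 400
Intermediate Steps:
D(t) = 4*t
L = -11/3 (L = -⅓ + ((-4*(6 + 6) + 6) - 4*(-3))/9 = -⅓ + ((-4*12 + 6) + 12)/9 = -⅓ + ((-48 + 6) + 12)/9 = -⅓ + (-42 + 12)/9 = -⅓ + (⅑)*(-30) = -⅓ - 10/3 = -11/3 ≈ -3.6667)
F(u, Y) = -4 + 4*u (F(u, Y) = 4*(-1 + u) = -4 + 4*u)
F(D(-1), L)² = (-4 + 4*(4*(-1)))² = (-4 + 4*(-4))² = (-4 - 16)² = (-20)² = 400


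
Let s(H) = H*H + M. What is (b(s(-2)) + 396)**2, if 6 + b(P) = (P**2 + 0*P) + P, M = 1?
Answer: 176400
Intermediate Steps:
s(H) = 1 + H**2 (s(H) = H*H + 1 = H**2 + 1 = 1 + H**2)
b(P) = -6 + P + P**2 (b(P) = -6 + ((P**2 + 0*P) + P) = -6 + ((P**2 + 0) + P) = -6 + (P**2 + P) = -6 + (P + P**2) = -6 + P + P**2)
(b(s(-2)) + 396)**2 = ((-6 + (1 + (-2)**2) + (1 + (-2)**2)**2) + 396)**2 = ((-6 + (1 + 4) + (1 + 4)**2) + 396)**2 = ((-6 + 5 + 5**2) + 396)**2 = ((-6 + 5 + 25) + 396)**2 = (24 + 396)**2 = 420**2 = 176400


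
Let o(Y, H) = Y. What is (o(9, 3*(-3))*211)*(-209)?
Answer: -396891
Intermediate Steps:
(o(9, 3*(-3))*211)*(-209) = (9*211)*(-209) = 1899*(-209) = -396891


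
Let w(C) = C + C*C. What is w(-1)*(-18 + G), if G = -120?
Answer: 0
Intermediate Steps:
w(C) = C + C²
w(-1)*(-18 + G) = (-(1 - 1))*(-18 - 120) = -1*0*(-138) = 0*(-138) = 0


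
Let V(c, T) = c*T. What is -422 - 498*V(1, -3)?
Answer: 1072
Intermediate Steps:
V(c, T) = T*c
-422 - 498*V(1, -3) = -422 - (-1494) = -422 - 498*(-3) = -422 + 1494 = 1072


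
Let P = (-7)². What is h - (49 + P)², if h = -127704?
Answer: -137308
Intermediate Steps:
P = 49
h - (49 + P)² = -127704 - (49 + 49)² = -127704 - 1*98² = -127704 - 1*9604 = -127704 - 9604 = -137308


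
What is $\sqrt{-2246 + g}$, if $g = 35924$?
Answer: $3 \sqrt{3742} \approx 183.52$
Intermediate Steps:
$\sqrt{-2246 + g} = \sqrt{-2246 + 35924} = \sqrt{33678} = 3 \sqrt{3742}$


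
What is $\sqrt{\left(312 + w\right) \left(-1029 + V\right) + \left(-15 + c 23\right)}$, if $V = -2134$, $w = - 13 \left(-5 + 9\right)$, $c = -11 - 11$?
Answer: $i \sqrt{822901} \approx 907.14 i$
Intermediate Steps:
$c = -22$
$w = -52$ ($w = \left(-13\right) 4 = -52$)
$\sqrt{\left(312 + w\right) \left(-1029 + V\right) + \left(-15 + c 23\right)} = \sqrt{\left(312 - 52\right) \left(-1029 - 2134\right) - 521} = \sqrt{260 \left(-3163\right) - 521} = \sqrt{-822380 - 521} = \sqrt{-822901} = i \sqrt{822901}$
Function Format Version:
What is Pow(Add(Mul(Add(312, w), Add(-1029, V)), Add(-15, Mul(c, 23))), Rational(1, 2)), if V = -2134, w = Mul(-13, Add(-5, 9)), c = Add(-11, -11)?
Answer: Mul(I, Pow(822901, Rational(1, 2))) ≈ Mul(907.14, I)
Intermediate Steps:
c = -22
w = -52 (w = Mul(-13, 4) = -52)
Pow(Add(Mul(Add(312, w), Add(-1029, V)), Add(-15, Mul(c, 23))), Rational(1, 2)) = Pow(Add(Mul(Add(312, -52), Add(-1029, -2134)), Add(-15, Mul(-22, 23))), Rational(1, 2)) = Pow(Add(Mul(260, -3163), Add(-15, -506)), Rational(1, 2)) = Pow(Add(-822380, -521), Rational(1, 2)) = Pow(-822901, Rational(1, 2)) = Mul(I, Pow(822901, Rational(1, 2)))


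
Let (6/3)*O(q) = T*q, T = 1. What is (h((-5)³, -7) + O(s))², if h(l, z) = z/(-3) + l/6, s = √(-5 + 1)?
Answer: 1365/4 - 37*I ≈ 341.25 - 37.0*I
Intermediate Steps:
s = 2*I (s = √(-4) = 2*I ≈ 2.0*I)
O(q) = q/2 (O(q) = (1*q)/2 = q/2)
h(l, z) = -z/3 + l/6 (h(l, z) = z*(-⅓) + l*(⅙) = -z/3 + l/6)
(h((-5)³, -7) + O(s))² = ((-⅓*(-7) + (⅙)*(-5)³) + (2*I)/2)² = ((7/3 + (⅙)*(-125)) + I)² = ((7/3 - 125/6) + I)² = (-37/2 + I)²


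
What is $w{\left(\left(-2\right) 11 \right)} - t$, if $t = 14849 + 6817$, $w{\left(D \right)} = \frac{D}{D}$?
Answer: $-21665$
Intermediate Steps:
$w{\left(D \right)} = 1$
$t = 21666$
$w{\left(\left(-2\right) 11 \right)} - t = 1 - 21666 = -21665$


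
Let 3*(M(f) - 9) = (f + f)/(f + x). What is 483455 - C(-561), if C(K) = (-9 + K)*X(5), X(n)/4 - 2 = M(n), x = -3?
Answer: 512335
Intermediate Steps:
M(f) = 9 + 2*f/(3*(-3 + f)) (M(f) = 9 + ((f + f)/(f - 3))/3 = 9 + ((2*f)/(-3 + f))/3 = 9 + (2*f/(-3 + f))/3 = 9 + 2*f/(3*(-3 + f)))
X(n) = 8 + 4*(-81 + 29*n)/(3*(-3 + n)) (X(n) = 8 + 4*((-81 + 29*n)/(3*(-3 + n))) = 8 + 4*(-81 + 29*n)/(3*(-3 + n)))
C(K) = -456 + 152*K/3 (C(K) = (-9 + K)*(4*(-99 + 35*5)/(3*(-3 + 5))) = (-9 + K)*((4/3)*(-99 + 175)/2) = (-9 + K)*((4/3)*(½)*76) = (-9 + K)*(152/3) = -456 + 152*K/3)
483455 - C(-561) = 483455 - (-456 + (152/3)*(-561)) = 483455 - (-456 - 28424) = 483455 - 1*(-28880) = 483455 + 28880 = 512335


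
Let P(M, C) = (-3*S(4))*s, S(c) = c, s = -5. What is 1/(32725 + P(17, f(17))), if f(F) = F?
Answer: 1/32785 ≈ 3.0502e-5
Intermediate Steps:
P(M, C) = 60 (P(M, C) = -3*4*(-5) = -12*(-5) = 60)
1/(32725 + P(17, f(17))) = 1/(32725 + 60) = 1/32785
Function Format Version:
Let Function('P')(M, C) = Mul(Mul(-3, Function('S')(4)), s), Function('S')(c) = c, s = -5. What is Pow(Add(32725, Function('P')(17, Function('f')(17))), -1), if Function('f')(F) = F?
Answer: Rational(1, 32785) ≈ 3.0502e-5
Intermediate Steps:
Function('P')(M, C) = 60 (Function('P')(M, C) = Mul(Mul(-3, 4), -5) = Mul(-12, -5) = 60)
Pow(Add(32725, Function('P')(17, Function('f')(17))), -1) = Pow(Add(32725, 60), -1) = Pow(32785, -1) = Rational(1, 32785)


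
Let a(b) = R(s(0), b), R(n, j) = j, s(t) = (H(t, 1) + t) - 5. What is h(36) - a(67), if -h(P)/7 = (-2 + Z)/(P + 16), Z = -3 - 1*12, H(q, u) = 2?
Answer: -3365/52 ≈ -64.712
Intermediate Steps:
Z = -15 (Z = -3 - 12 = -15)
s(t) = -3 + t (s(t) = (2 + t) - 5 = -3 + t)
a(b) = b
h(P) = 119/(16 + P) (h(P) = -7*(-2 - 15)/(P + 16) = -(-119)/(16 + P) = 119/(16 + P))
h(36) - a(67) = 119/(16 + 36) - 1*67 = 119/52 - 67 = -3365/52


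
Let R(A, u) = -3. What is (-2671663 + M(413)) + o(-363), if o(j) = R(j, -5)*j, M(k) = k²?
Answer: -2500005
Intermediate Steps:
o(j) = -3*j
(-2671663 + M(413)) + o(-363) = (-2671663 + 413²) - 3*(-363) = (-2671663 + 170569) + 1089 = -2501094 + 1089 = -2500005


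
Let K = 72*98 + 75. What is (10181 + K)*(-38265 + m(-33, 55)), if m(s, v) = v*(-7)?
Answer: -669108800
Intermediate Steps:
m(s, v) = -7*v
K = 7131 (K = 7056 + 75 = 7131)
(10181 + K)*(-38265 + m(-33, 55)) = (10181 + 7131)*(-38265 - 7*55) = 17312*(-38265 - 385) = 17312*(-38650) = -669108800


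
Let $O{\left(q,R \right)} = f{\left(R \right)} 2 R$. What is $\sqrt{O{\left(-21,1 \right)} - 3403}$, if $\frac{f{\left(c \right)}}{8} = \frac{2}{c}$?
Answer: $i \sqrt{3371} \approx 58.06 i$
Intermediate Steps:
$f{\left(c \right)} = \frac{16}{c}$ ($f{\left(c \right)} = 8 \frac{2}{c} = \frac{16}{c}$)
$O{\left(q,R \right)} = 32$ ($O{\left(q,R \right)} = \frac{16}{R} 2 R = \frac{32}{R} R = 32$)
$\sqrt{O{\left(-21,1 \right)} - 3403} = \sqrt{32 - 3403} = \sqrt{-3371} = i \sqrt{3371}$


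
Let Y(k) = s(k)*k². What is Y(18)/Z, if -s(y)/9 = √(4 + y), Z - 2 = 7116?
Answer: -1458*√22/3559 ≈ -1.9215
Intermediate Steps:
Z = 7118 (Z = 2 + 7116 = 7118)
s(y) = -9*√(4 + y)
Y(k) = -9*k²*√(4 + k) (Y(k) = (-9*√(4 + k))*k² = -9*k²*√(4 + k))
Y(18)/Z = -9*18²*√(4 + 18)/7118 = -9*324*√22*(1/7118) = -2916*√22*(1/7118) = -1458*√22/3559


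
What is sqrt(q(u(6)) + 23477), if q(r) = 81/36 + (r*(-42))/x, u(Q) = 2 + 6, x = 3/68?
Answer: sqrt(63453)/2 ≈ 125.95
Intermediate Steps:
x = 3/68 (x = 3*(1/68) = 3/68 ≈ 0.044118)
u(Q) = 8
q(r) = 9/4 - 952*r (q(r) = 81/36 + (r*(-42))/(3/68) = 81*(1/36) - 42*r*(68/3) = 9/4 - 952*r)
sqrt(q(u(6)) + 23477) = sqrt((9/4 - 952*8) + 23477) = sqrt((9/4 - 7616) + 23477) = sqrt(-30455/4 + 23477) = sqrt(63453/4) = sqrt(63453)/2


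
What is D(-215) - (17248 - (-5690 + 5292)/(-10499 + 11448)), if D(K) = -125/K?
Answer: -703832525/40807 ≈ -17248.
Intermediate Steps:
D(-215) - (17248 - (-5690 + 5292)/(-10499 + 11448)) = -125/(-215) - (17248 - (-5690 + 5292)/(-10499 + 11448)) = -125*(-1/215) - (17248 - (-398)/949) = 25/43 - (17248 - (-398)/949) = 25/43 - (17248 - 1*(-398/949)) = 25/43 - (17248 + 398/949) = 25/43 - 1*16368750/949 = 25/43 - 16368750/949 = -703832525/40807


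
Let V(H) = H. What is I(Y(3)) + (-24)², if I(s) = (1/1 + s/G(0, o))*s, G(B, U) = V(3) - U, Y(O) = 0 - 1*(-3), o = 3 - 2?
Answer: 1167/2 ≈ 583.50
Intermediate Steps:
o = 1
Y(O) = 3 (Y(O) = 0 + 3 = 3)
G(B, U) = 3 - U
I(s) = s*(1 + s/2) (I(s) = (1/1 + s/(3 - 1*1))*s = (1*1 + s/(3 - 1))*s = (1 + s/2)*s = s*(1 + s/2))
I(Y(3)) + (-24)² = (½)*3*(2 + 3) + (-24)² = (½)*3*5 + 576 = 15/2 + 576 = 1167/2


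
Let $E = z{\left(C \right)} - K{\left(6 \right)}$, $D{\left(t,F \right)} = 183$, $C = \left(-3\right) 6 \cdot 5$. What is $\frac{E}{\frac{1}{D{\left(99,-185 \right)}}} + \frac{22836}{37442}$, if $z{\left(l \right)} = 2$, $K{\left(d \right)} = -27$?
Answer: $\frac{99363765}{18721} \approx 5307.6$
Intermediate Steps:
$C = -90$ ($C = \left(-18\right) 5 = -90$)
$E = 29$ ($E = 2 - -27 = 2 + 27 = 29$)
$\frac{E}{\frac{1}{D{\left(99,-185 \right)}}} + \frac{22836}{37442} = \frac{29}{\frac{1}{183}} + \frac{22836}{37442} = 29 \frac{1}{\frac{1}{183}} + 22836 \cdot \frac{1}{37442} = 29 \cdot 183 + \frac{11418}{18721} = 5307 + \frac{11418}{18721} = \frac{99363765}{18721}$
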